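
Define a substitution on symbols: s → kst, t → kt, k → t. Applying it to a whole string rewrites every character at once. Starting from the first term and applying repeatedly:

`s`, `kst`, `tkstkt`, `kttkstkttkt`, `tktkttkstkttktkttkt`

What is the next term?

kttkttktkttkstkttktkttkttktkttkt

Applying the rule to each of the 19 symbols of tktkttkstkttktkttkt gives the pieces kt t kt t kt kt t kst kt t kt kt t kt t kt kt t kt, which concatenate to the answer.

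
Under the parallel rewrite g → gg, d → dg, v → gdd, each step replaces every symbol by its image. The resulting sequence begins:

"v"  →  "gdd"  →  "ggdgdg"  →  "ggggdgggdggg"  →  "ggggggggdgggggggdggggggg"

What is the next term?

Applying the rule to each of the 24 symbols of ggggggggdgggggggdggggggg gives the pieces gg gg gg gg gg gg gg gg dg gg gg gg gg gg gg gg dg gg gg gg gg gg gg gg, which concatenate to the answer.

ggggggggggggggggdgggggggggggggggdggggggggggggggg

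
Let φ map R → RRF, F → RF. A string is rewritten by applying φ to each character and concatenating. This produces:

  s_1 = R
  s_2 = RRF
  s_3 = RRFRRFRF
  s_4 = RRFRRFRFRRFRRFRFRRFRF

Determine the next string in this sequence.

Rewriting the 21 symbols of RRFRRFRFRRFRRFRFRRFRF one by one yields RRF RRF RF RRF RRF RF RRF RF RRF RRF RF RRF RRF RF RRF RF RRF RRF RF RRF RF; concatenated:

RRFRRFRFRRFRRFRFRRFRFRRFRRFRFRRFRRFRFRRFRFRRFRRFRFRRFRF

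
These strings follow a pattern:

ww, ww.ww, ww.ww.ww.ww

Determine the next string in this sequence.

Each string is two copies of the previous one joined by '.'.
One more doubling of ww.ww.ww.ww gives the answer.

ww.ww.ww.ww.ww.ww.ww.ww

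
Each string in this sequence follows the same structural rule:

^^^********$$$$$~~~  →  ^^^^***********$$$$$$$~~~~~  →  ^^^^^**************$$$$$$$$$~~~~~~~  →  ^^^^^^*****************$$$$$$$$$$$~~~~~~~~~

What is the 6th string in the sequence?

^^^^^^^^***********************$$$$$$$$$$$$$$$~~~~~~~~~~~~~

The n-th term is n+1 ^'s then 3n+2 *'s then 2n+1 $'s then 2n-1 ~'s, where the shown terms are n = 2, 3, 4, 5.
For term 6, n = 7, so the run lengths are 8, 23, 15, 13.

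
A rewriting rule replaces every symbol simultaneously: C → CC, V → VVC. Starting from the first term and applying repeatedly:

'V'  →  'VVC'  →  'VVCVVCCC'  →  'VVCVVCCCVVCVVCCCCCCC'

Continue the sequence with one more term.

Applying the rule to each of the 20 symbols of VVCVVCCCVVCVVCCCCCCC gives the pieces VVC VVC CC VVC VVC CC CC CC VVC VVC CC VVC VVC CC CC CC CC CC CC CC, which concatenate to the answer.

VVCVVCCCVVCVVCCCCCCCVVCVVCCCVVCVVCCCCCCCCCCCCCCC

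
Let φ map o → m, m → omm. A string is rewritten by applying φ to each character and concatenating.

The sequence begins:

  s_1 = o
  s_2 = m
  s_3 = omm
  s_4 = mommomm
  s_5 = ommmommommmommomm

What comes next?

Rewriting the 17 symbols of ommmommommmommomm one by one yields m omm omm omm m omm omm m omm omm omm m omm omm m omm omm; concatenated:

mommommommmommommmommommommmommommmommomm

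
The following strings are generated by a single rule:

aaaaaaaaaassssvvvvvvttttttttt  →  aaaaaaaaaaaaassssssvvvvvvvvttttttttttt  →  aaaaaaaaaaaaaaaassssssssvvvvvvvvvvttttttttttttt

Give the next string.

Reading off run lengths: a runs 10, 13, 16; s runs 4, 6, 8; v runs 6, 8, 10; t runs 9, 11, 13 — each is linear in n, where the shown terms are n = 3, 4, 5.
For the next term, n = 6, so the run lengths are 19, 10, 12, 15.

aaaaaaaaaaaaaaaaaaassssssssssvvvvvvvvvvvvttttttttttttttt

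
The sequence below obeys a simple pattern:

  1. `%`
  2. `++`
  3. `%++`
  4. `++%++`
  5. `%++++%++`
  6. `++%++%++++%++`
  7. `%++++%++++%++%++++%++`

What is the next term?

++%++%++++%++%++++%++++%++%++++%++

Each term (from the third on) is the two preceding terms concatenated in order: term 3 = %·++ = %++.
The next term joins ++%++%++++%++ and %++++%++++%++%++++%++.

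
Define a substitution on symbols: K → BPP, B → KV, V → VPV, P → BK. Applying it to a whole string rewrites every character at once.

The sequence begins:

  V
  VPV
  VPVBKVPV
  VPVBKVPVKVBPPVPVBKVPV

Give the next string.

Replace each of the 21 characters of VPVBKVPVKVBPPVPVBKVPV in place — VPV BK VPV KV BPP VPV BK VPV BPP VPV KV BK BK VPV BK VPV KV BPP VPV BK VPV — and concatenate.

VPVBKVPVKVBPPVPVBKVPVBPPVPVKVBKBKVPVBKVPVKVBPPVPVBKVPV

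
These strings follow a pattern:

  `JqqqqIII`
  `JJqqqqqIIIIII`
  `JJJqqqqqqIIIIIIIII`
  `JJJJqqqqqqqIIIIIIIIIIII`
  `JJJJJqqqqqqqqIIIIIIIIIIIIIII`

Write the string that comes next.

JJJJJJqqqqqqqqqIIIIIIIIIIIIIIIIII

Each string has the form J^{n} q^{n+3} I^{3n} (n = 1, 2, …).
Setting n = 6 gives 6, 9, 18 characters in each block.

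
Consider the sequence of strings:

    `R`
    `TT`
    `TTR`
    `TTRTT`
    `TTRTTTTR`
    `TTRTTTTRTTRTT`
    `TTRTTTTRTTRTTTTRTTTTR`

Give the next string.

TTRTTTTRTTRTTTTRTTTTRTTRTTTTRTTRTT

From term 3 onward, concatenate the last term with the second-to-last: TT·R = TTR, TTR·TT = TTRTT, …
The next term joins TTRTTTTRTTRTTTTRTTTTR and TTRTTTTRTTRTT.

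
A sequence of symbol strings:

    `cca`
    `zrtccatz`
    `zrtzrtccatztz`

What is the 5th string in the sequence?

zrtzrtzrtzrtccatztztztz

Every step adds zrt to the front and tz to the end of the previous string.
From zrtzrtccatztz, 2 further steps: zrtzrtccatztz → zrtzrtzrtccatztztz → (answer).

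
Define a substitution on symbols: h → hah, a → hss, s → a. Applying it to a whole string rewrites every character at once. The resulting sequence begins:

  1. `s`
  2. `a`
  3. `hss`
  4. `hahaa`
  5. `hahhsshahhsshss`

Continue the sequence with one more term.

Rewriting the 15 symbols of hahhsshahhsshss one by one yields hah hss hah hah a a hah hss hah hah a a hah a a; concatenated:

hahhsshahhahaahahhsshahhahaahahaa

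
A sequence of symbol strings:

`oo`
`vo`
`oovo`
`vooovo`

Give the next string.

oovovooovo

From term 3 onward, concatenate the second-to-last term with the last: oo·vo = oovo, vo·oovo = vooovo, …
The next term joins oovo and vooovo.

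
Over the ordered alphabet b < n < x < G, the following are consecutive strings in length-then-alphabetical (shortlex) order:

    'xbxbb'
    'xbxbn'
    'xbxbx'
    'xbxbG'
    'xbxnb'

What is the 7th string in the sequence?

xbxnx

Advancing 2 positions from xbxnb through xbxnb → xbxnn reaches term 7.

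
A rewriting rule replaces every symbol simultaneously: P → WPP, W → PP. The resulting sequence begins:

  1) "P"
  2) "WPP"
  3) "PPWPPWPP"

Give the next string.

WPPWPPPPWPPWPPPPWPPWPP

Rewriting each symbol of PPWPPWPP: P→WPP, P→WPP, W→PP, P→WPP, P→WPP, W→PP, P→WPP, P→WPP, which concatenates to WPP WPP PP WPP WPP PP WPP WPP.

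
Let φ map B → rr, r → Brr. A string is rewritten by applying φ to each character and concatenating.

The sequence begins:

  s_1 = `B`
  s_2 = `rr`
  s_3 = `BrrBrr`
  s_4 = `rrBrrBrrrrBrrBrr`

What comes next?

Rewriting the 16 symbols of rrBrrBrrrrBrrBrr one by one yields Brr Brr rr Brr Brr rr Brr Brr Brr Brr rr Brr Brr rr Brr Brr; concatenated:

BrrBrrrrBrrBrrrrBrrBrrBrrBrrrrBrrBrrrrBrrBrr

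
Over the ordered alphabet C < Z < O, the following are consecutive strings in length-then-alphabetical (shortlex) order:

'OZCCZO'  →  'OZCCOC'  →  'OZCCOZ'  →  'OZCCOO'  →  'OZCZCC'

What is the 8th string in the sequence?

OZCZZC

Stepping forward 3 times from OZCZCC: OZCZCC → OZCZCZ → OZCZCO, then the target.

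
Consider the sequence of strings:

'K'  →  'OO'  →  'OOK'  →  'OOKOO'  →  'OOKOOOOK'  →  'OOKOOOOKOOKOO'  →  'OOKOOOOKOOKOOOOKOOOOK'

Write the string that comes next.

Each term (from the third on) is the previous term followed by the one before it: term 3 = OO·K = OOK.
So term 8 is OOKOOOOKOOKOOOOKOOOOK·OOKOOOOKOOKOO.

OOKOOOOKOOKOOOOKOOOOKOOKOOOOKOOKOO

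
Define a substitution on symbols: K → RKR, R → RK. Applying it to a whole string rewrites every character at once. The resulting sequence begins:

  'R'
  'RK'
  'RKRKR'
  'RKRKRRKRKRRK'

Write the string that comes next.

RKRKRRKRKRRKRKRKRRKRKRRKRKRKR

Apply φ to RKRKRRKRKRRK symbol by symbol: R→RK, K→RKR, R→RK, K→RKR, R→RK, R→RK, K→RKR, R→RK, K→RKR, R→RK, R→RK, K→RKR; joined: RK RKR RK RKR RK RK RKR RK RKR RK RK RKR.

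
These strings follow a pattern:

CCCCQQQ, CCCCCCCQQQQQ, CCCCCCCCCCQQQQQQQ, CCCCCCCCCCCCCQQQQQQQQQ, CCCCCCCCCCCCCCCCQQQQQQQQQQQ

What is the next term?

Reading off run lengths: C runs 4, 7, 10, 13, 16; Q runs 3, 5, 7, 9, 11 — each is linear in n (n = 1, 2, …).
At n = 6 the blocks have lengths 19, 13.

CCCCCCCCCCCCCCCCCCCQQQQQQQQQQQQQ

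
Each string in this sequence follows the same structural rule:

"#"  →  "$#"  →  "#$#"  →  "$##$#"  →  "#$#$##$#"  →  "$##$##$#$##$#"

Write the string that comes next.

#$#$##$#$##$##$#$##$#

From term 3 onward, concatenate the second-to-last term with the last: #·$# = #$#, $#·#$# = $##$#, …
The next term joins #$#$##$# and $##$##$#$##$#.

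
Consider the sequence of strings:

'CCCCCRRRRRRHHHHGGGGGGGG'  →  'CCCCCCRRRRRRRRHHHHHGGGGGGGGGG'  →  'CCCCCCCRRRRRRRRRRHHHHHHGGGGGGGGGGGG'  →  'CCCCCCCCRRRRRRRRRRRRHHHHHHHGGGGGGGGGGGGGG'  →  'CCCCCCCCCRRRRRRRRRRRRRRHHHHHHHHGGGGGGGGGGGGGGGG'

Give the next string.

CCCCCCCCCCRRRRRRRRRRRRRRRRHHHHHHHHHGGGGGGGGGGGGGGGGGG

Term n consists of n+2 C's, followed by 2n R's, followed by n+1 H's, followed by 2n+2 G's, where the shown terms are n = 3, 4, 5, 6, 7.
For the next term, n = 8, so the run lengths are 10, 16, 9, 18.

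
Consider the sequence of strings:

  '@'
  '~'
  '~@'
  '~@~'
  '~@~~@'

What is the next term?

~@~~@~@~

From term 3 onward, concatenate the last term with the second-to-last: ~·@ = ~@, ~@·~ = ~@~, …
Continuing: ~@~~@ · ~@~ gives term 6.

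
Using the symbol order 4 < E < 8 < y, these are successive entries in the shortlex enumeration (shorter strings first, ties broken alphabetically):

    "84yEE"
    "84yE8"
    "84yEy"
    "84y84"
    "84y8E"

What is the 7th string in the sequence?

Stepping forward 2 times from 84y8E: 84y8E → 84y88, then the target.

84y8y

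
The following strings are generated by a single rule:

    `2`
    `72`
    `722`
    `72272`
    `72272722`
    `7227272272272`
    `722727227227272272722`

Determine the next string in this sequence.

7227272272272722727227227272272272

From term 3 onward, concatenate the last term with the second-to-last: 72·2 = 722, 722·72 = 72272, …
So term 8 is 722727227227272272722·7227272272272.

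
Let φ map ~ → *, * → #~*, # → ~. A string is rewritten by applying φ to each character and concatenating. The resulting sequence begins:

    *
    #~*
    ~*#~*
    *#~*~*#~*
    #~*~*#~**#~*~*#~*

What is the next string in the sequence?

~*#~**#~*~*#~*#~*~*#~**#~*~*#~*

Replace each of the 17 characters of #~*~*#~**#~*~*#~* in place — ~ * #~* * #~* ~ * #~* #~* ~ * #~* * #~* ~ * #~* — and concatenate.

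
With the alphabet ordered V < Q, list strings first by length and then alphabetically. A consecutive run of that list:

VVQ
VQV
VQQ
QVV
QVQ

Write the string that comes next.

Find the rightmost character of QVQ below Q, bump it to the next letter, and reset everything to its right to V.

QQV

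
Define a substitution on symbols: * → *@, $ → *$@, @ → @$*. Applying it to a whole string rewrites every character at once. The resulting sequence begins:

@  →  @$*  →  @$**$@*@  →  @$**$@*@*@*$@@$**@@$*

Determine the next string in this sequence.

Replace each of the 21 characters of @$**$@*@*@*$@@$**@@$* in place — @$* *$@ *@ *@ *$@ @$* *@ @$* *@ @$* *@ *$@ @$* @$* *$@ *@ *@ @$* @$* *$@ *@ — and concatenate.

@$**$@*@*@*$@@$**@@$**@@$**@*$@@$*@$**$@*@*@@$*@$**$@*@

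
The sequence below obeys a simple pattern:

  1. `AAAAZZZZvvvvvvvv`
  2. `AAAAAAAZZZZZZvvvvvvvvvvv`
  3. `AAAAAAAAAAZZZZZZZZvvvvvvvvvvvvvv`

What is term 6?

AAAAAAAAAAAAAAAAAAAZZZZZZZZZZZZZZvvvvvvvvvvvvvvvvvvvvvvv

The n-th term is 3n-2 A's then 2n Z's then 3n+2 v's, where the shown terms are n = 2, 3, 4.
At n = 7 the blocks have lengths 19, 14, 23.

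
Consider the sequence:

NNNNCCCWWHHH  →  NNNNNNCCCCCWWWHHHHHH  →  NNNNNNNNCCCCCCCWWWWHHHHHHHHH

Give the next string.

Reading off run lengths: N runs 4, 6, 8; C runs 3, 5, 7; W runs 2, 3, 4; H runs 3, 6, 9 — each is linear in n (n = 1, 2, …).
At n = 4 the blocks have lengths 10, 9, 5, 12.

NNNNNNNNNNCCCCCCCCCWWWWWHHHHHHHHHHHH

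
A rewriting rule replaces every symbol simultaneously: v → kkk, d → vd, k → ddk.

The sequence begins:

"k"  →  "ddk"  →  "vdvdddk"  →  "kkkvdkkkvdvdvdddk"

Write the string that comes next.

ddkddkddkkkkvdddkddkddkkkkvdkkkvdkkkvdvdvdddk

φ(kkkvdkkkvdvdvdddk) expands symbol-by-symbol to ddk ddk ddk kkk vd ddk ddk ddk kkk vd kkk vd kkk vd vd vd ddk; joining the 17 pieces gives the next term.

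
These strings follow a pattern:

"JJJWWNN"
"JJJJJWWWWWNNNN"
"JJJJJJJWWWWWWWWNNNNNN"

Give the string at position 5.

JJJJJJJJJJJWWWWWWWWWWWWWWNNNNNNNNNN

Term n consists of 2n+1 J's, followed by 3n-1 W's, followed by 2n N's (n = 1, 2, …).
For term 5, n = 5, so the run lengths are 11, 14, 10.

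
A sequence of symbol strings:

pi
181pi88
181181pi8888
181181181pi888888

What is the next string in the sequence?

Every step adds 181 to the front and 88 to the end of the previous string.
So the next term is 181·181181181pi888888·88.

181181181181pi88888888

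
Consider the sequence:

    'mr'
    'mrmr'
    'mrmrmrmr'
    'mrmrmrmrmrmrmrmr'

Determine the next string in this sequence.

mrmrmrmrmrmrmrmrmrmrmrmrmrmrmrmr

Each string is two copies of the previous one concatenated.
One more doubling of mrmrmrmrmrmrmrmr gives the answer.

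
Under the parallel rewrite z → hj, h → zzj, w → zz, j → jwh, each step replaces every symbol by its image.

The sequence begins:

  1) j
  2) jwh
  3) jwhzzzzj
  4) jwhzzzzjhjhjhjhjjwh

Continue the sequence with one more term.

Applying the rule to each of the 19 symbols of jwhzzzzjhjhjhjhjjwh gives the pieces jwh zz zzj hj hj hj hj jwh zzj jwh zzj jwh zzj jwh zzj jwh jwh zz zzj, which concatenate to the answer.

jwhzzzzjhjhjhjhjjwhzzjjwhzzjjwhzzjjwhzzjjwhjwhzzzzj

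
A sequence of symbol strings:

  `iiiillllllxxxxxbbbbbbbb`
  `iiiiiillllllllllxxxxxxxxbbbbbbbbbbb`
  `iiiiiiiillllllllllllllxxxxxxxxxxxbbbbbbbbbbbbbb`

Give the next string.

iiiiiiiiiillllllllllllllllllxxxxxxxxxxxxxxbbbbbbbbbbbbbbbbb

The n-th term is 2n i's then 4n-2 l's then 3n-1 x's then 3n+2 b's, where the shown terms are n = 2, 3, 4.
Setting n = 5 gives 10, 18, 14, 17 characters in each block.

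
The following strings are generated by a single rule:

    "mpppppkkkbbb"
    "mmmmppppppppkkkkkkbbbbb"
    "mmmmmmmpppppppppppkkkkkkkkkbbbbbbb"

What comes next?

mmmmmmmmmmppppppppppppppkkkkkkkkkkkkbbbbbbbbb

The n-th term is 3n-2 m's then 3n+2 p's then 3n k's then 2n+1 b's (n = 1, 2, …).
For the next term, n = 4, so the run lengths are 10, 14, 12, 9.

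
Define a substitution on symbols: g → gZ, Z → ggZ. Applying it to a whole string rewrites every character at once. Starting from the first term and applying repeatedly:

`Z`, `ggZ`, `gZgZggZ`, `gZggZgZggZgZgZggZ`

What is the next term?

gZggZgZgZggZgZggZgZgZggZgZggZgZggZgZgZggZ

Replace each of the 17 characters of gZggZgZggZgZgZggZ in place — gZ ggZ gZ gZ ggZ gZ ggZ gZ gZ ggZ gZ ggZ gZ ggZ gZ gZ ggZ — and concatenate.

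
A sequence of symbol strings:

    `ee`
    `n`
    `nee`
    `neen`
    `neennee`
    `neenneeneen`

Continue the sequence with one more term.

neenneeneenneennee

From term 3 onward, concatenate the last term with the second-to-last: n·ee = nee, nee·n = neen, …
So term 7 is neenneeneen·neennee.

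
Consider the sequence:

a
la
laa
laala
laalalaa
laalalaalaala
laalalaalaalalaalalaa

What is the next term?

laalalaalaalalaalalaalaalalaalaala

Each term (from the third on) is the previous term followed by the one before it: term 3 = la·a = laa.
So term 8 is laalalaalaalalaalalaa·laalalaalaala.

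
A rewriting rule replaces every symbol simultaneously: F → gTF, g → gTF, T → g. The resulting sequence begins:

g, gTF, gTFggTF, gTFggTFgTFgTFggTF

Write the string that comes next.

Rewriting the 17 symbols of gTFggTFgTFgTFggTF one by one yields gTF g gTF gTF gTF g gTF gTF g gTF gTF g gTF gTF gTF g gTF; concatenated:

gTFggTFgTFgTFggTFgTFggTFgTFggTFgTFgTFggTF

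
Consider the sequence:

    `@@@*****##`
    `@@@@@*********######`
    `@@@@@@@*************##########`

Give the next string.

Reading off run lengths: @ runs 3, 5, 7; * runs 5, 9, 13; # runs 2, 6, 10 — each is linear in n (n = 1, 2, …).
Setting n = 4 gives 9, 17, 14 characters in each block.

@@@@@@@@@*****************##############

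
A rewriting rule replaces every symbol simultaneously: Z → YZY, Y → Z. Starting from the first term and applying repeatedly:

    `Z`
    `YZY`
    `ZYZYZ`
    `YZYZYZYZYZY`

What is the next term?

Expanding YZYZYZYZYZY: Y→Z, Z→YZY, Y→Z, Z→YZY, Y→Z, Z→YZY, Y→Z, Z→YZY, Y→Z, Z→YZY, Y→Z. Concatenated: Z YZY Z YZY Z YZY Z YZY Z YZY Z.

ZYZYZYZYZYZYZYZYZYZYZ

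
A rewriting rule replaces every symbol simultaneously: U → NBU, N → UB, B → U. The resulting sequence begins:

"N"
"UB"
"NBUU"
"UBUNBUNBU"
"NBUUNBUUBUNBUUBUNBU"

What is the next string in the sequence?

UBUNBUNBUUBUNBUNBUUNBUUBUNBUNBUUNBUUBUNBU

Replace each of the 19 characters of NBUUNBUUBUNBUUBUNBU in place — UB U NBU NBU UB U NBU NBU U NBU UB U NBU NBU U NBU UB U NBU — and concatenate.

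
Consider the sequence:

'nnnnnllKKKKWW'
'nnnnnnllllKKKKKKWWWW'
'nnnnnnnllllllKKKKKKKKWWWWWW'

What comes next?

Reading off run lengths: n runs 5, 6, 7; l runs 2, 4, 6; K runs 4, 6, 8; W runs 2, 4, 6 — each is linear in n, where the shown terms are n = 2, 3, 4.
At n = 5 the blocks have lengths 8, 8, 10, 8.

nnnnnnnnllllllllKKKKKKKKKKWWWWWWWW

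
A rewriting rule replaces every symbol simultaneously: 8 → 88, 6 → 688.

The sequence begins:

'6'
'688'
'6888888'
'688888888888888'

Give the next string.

6888888888888888888888888888888

Applying the rule to each of the 15 symbols of 688888888888888 gives the pieces 688 88 88 88 88 88 88 88 88 88 88 88 88 88 88, which concatenate to the answer.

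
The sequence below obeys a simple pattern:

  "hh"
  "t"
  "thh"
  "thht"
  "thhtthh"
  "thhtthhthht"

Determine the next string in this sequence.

thhtthhthhtthhtthh

From term 3 onward, concatenate the last term with the second-to-last: t·hh = thh, thh·t = thht, …
So term 7 is thhtthhthht·thhtthh.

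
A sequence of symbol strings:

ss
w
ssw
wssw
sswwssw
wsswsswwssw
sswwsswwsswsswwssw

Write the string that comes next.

Each term (from the third on) is the two preceding terms concatenated in order: term 3 = ss·w = ssw.
The next term joins wsswsswwssw and sswwsswwsswsswwssw.

wsswsswwsswsswwsswwsswsswwssw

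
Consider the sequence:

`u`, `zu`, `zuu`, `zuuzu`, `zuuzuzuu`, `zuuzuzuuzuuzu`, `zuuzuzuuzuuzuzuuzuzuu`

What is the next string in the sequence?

From term 3 onward, concatenate the last term with the second-to-last: zu·u = zuu, zuu·zu = zuuzu, …
The next term joins zuuzuzuuzuuzuzuuzuzuu and zuuzuzuuzuuzu.

zuuzuzuuzuuzuzuuzuzuuzuuzuzuuzuuzu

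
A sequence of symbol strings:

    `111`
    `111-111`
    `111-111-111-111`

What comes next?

111-111-111-111-111-111-111-111

Every step duplicates the string with '-' between the halves.
One more doubling of 111-111-111-111 gives the answer.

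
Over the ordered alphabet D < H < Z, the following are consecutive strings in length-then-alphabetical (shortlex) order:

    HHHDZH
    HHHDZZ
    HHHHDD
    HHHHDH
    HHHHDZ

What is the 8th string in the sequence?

HHHHHZ

Continuing the enumeration 3 steps past HHHHDZ: HHHHDZ → HHHHHD → HHHHHH → (answer).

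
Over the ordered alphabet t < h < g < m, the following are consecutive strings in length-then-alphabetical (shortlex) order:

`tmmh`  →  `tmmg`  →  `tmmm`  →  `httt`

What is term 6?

Advancing 2 positions from httt through httt → htth reaches term 6.

httg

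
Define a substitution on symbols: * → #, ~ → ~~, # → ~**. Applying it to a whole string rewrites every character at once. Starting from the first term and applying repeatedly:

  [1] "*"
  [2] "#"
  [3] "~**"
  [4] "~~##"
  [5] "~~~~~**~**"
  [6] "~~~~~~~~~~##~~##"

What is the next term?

φ(~~~~~~~~~~##~~##) expands symbol-by-symbol to ~~ ~~ ~~ ~~ ~~ ~~ ~~ ~~ ~~ ~~ ~** ~** ~~ ~~ ~** ~**; joining the 16 pieces gives the next term.

~~~~~~~~~~~~~~~~~~~~~**~**~~~~~**~**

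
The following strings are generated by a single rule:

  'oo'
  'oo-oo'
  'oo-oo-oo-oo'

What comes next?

Every step duplicates the string with '-' between the halves.
Doubling oo-oo-oo-oo with '-' between the halves:

oo-oo-oo-oo-oo-oo-oo-oo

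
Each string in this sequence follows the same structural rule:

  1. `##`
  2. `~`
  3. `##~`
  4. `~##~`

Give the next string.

##~~##~

From term 3 onward, concatenate the second-to-last term with the last: ##·~ = ##~, ~·##~ = ~##~, …
So term 5 is ##~·~##~.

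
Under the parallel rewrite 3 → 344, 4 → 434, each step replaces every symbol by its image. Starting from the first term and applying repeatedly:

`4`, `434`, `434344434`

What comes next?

Rewriting each symbol of 434344434: 4→434, 3→344, 4→434, 3→344, 4→434, 4→434, 4→434, 3→344, 4→434, which concatenates to 434 344 434 344 434 434 434 344 434.

434344434344434434434344434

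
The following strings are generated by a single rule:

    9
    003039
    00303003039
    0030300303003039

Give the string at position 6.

The strings grow by a fixed prefix 00303 each time.
From 0030300303003039, 2 further steps: 0030300303003039 → 003030030300303003039 → (answer).

00303003030030300303003039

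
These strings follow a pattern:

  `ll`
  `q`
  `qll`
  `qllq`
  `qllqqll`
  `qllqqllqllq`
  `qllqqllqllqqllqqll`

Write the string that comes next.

From term 3 onward, concatenate the last term with the second-to-last: q·ll = qll, qll·q = qllq, …
The next term joins qllqqllqllqqllqqll and qllqqllqllq.

qllqqllqllqqllqqllqllqqllqllq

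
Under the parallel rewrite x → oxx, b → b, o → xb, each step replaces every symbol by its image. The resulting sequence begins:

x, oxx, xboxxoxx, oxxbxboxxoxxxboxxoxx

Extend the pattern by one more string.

φ(oxxbxboxxoxxxboxxoxx) expands symbol-by-symbol to xb oxx oxx b oxx b xb oxx oxx xb oxx oxx oxx b xb oxx oxx xb oxx oxx; joining the 20 pieces gives the next term.

xboxxoxxboxxbxboxxoxxxboxxoxxoxxbxboxxoxxxboxxoxx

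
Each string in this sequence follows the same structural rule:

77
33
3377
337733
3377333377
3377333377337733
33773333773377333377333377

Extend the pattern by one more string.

337733337733773333773333773377333377337733

From term 3 onward, concatenate the last term with the second-to-last: 33·77 = 3377, 3377·33 = 337733, …
The next term joins 33773333773377333377333377 and 3377333377337733.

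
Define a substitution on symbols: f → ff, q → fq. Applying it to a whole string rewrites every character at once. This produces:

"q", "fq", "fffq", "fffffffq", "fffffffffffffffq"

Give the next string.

fffffffffffffffffffffffffffffffq

Replace each of the 16 characters of fffffffffffffffq in place — ff ff ff ff ff ff ff ff ff ff ff ff ff ff ff fq — and concatenate.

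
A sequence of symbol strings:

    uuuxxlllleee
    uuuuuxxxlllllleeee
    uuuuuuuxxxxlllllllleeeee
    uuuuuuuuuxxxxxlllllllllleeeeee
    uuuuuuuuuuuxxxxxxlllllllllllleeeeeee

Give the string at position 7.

The n-th term is 2n-1 u's then n x's then 2n l's then n+1 e's, where the shown terms are n = 2, 3, 4, 5, 6.
Setting n = 8 gives 15, 8, 16, 9 characters in each block.

uuuuuuuuuuuuuuuxxxxxxxxlllllllllllllllleeeeeeeee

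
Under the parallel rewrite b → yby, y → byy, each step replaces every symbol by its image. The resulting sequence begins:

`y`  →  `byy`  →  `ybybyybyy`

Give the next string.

Expanding ybybyybyy: y→byy, b→yby, y→byy, b→yby, y→byy, y→byy, b→yby, y→byy, y→byy. Concatenated: byy yby byy yby byy byy yby byy byy.

byyybybyyybybyybyyybybyybyy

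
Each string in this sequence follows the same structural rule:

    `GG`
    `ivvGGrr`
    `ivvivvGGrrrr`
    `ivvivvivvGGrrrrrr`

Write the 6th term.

Each term wraps the previous one in ivv on the left and rr on the right.
From ivvivvivvGGrrrrrr, 2 further steps: ivvivvivvGGrrrrrr → ivvivvivvivvGGrrrrrrrr → (answer).

ivvivvivvivvivvGGrrrrrrrrrr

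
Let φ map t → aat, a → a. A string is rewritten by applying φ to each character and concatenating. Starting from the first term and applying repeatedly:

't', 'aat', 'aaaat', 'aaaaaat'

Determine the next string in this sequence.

Expanding aaaaaat: a→a, a→a, a→a, a→a, a→a, a→a, t→aat. Concatenated: a a a a a a aat.

aaaaaaaat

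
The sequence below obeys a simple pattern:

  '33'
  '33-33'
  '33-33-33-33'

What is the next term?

33-33-33-33-33-33-33-33

Each string is two copies of the previous one joined by '-'.
One more doubling of 33-33-33-33 gives the answer.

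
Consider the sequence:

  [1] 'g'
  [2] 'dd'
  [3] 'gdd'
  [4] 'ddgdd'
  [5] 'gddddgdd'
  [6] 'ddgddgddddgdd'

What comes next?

Each term (from the third on) is the two preceding terms concatenated in order: term 3 = g·dd = gdd.
So term 7 is gddddgdd·ddgddgddddgdd.

gddddgddddgddgddddgdd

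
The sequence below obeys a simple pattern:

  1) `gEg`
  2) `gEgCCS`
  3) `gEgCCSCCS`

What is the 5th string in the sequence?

The strings grow by a fixed suffix CCS each time.
From gEgCCSCCS, 2 further steps: gEgCCSCCS → gEgCCSCCSCCS → (answer).

gEgCCSCCSCCSCCS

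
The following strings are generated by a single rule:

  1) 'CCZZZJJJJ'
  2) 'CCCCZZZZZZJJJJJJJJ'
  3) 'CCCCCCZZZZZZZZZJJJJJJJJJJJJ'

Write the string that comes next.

Each string has the form C^{2n} Z^{3n} J^{4n} (n = 1, 2, …).
At n = 4 the blocks have lengths 8, 12, 16.

CCCCCCCCZZZZZZZZZZZZJJJJJJJJJJJJJJJJ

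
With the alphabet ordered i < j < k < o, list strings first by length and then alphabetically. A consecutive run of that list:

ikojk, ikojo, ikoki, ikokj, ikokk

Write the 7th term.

Advancing 2 positions from ikokk through ikokk → ikoko reaches term 7.

ikooi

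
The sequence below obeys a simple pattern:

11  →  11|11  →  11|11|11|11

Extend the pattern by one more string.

11|11|11|11|11|11|11|11

Each string is two copies of the previous one joined by '|'.
One more doubling of 11|11|11|11 gives the answer.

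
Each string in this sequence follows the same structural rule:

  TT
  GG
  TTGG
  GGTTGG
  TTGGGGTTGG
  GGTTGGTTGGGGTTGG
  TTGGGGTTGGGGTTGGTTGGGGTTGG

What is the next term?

GGTTGGTTGGGGTTGGTTGGGGTTGGGGTTGGTTGGGGTTGG

Each term (from the third on) is the two preceding terms concatenated in order: term 3 = TT·GG = TTGG.
The next term joins GGTTGGTTGGGGTTGG and TTGGGGTTGGGGTTGGTTGGGGTTGG.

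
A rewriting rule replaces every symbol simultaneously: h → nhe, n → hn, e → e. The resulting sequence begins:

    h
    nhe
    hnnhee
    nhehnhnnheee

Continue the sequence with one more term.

hnnheenhehnnhehnhnnheeee

Rewriting each symbol of nhehnhnnheee: n→hn, h→nhe, e→e, h→nhe, n→hn, h→nhe, n→hn, n→hn, h→nhe, e→e, e→e, e→e, which concatenates to hn nhe e nhe hn nhe hn hn nhe e e e.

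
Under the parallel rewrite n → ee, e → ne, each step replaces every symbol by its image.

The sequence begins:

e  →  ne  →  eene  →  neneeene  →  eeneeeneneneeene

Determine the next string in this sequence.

Rewriting the 16 symbols of eeneeeneneneeene one by one yields ne ne ee ne ne ne ee ne ee ne ee ne ne ne ee ne; concatenated:

neneeeneneneeeneeeneeeneneneeene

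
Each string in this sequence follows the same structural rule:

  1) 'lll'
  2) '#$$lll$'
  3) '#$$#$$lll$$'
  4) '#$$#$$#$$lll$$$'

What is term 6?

Every step adds #$$ to the front and $ to the end of the previous string.
From #$$#$$#$$lll$$$, 2 further steps: #$$#$$#$$lll$$$ → #$$#$$#$$#$$lll$$$$ → (answer).

#$$#$$#$$#$$#$$lll$$$$$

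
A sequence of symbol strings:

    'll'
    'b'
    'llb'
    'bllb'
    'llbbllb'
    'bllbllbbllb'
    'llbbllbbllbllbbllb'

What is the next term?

bllbllbbllbllbbllbbllbllbbllb

Each term (from the third on) is the two preceding terms concatenated in order: term 3 = ll·b = llb.
So term 8 is bllbllbbllb·llbbllbbllbllbbllb.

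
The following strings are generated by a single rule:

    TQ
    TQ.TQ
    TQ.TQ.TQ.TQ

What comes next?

s(k+1) = s(k)·.·s(k) — each term doubles the last with '.' between the halves.
One more doubling of TQ.TQ.TQ.TQ gives the answer.

TQ.TQ.TQ.TQ.TQ.TQ.TQ.TQ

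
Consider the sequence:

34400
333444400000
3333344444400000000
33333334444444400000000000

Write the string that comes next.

The n-th term is 2n-1 3's then 2n 4's then 3n-1 0's (n = 1, 2, …).
Setting n = 5 gives 9, 10, 14 characters in each block.

333333333444444444400000000000000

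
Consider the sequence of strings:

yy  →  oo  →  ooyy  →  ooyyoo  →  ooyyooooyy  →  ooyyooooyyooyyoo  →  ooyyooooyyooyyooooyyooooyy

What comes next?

ooyyooooyyooyyooooyyooooyyooyyooooyyooyyoo

Each term (from the third on) is the previous term followed by the one before it: term 3 = oo·yy = ooyy.
So term 8 is ooyyooooyyooyyooooyyooooyy·ooyyooooyyooyyoo.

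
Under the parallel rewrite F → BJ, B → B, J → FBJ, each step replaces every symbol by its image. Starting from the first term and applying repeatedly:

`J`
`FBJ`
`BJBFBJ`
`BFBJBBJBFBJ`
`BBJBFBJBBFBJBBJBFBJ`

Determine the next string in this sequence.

BBFBJBBJBFBJBBBJBFBJBBFBJBBJBFBJ

φ(BBJBFBJBBFBJBBJBFBJ) expands symbol-by-symbol to B B FBJ B BJ B FBJ B B BJ B FBJ B B FBJ B BJ B FBJ; joining the 19 pieces gives the next term.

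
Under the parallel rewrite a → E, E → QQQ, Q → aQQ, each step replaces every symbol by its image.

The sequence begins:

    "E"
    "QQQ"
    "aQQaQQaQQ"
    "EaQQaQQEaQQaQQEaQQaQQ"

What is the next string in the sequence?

QQQEaQQaQQEaQQaQQQQQEaQQaQQEaQQaQQQQQEaQQaQQEaQQaQQ

Applying the rule to each of the 21 symbols of EaQQaQQEaQQaQQEaQQaQQ gives the pieces QQQ E aQQ aQQ E aQQ aQQ QQQ E aQQ aQQ E aQQ aQQ QQQ E aQQ aQQ E aQQ aQQ, which concatenate to the answer.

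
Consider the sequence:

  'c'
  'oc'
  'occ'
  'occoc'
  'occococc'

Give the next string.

occococcoccoc

From term 3 onward, concatenate the last term with the second-to-last: oc·c = occ, occ·oc = occoc, …
Continuing: occococc · occoc gives term 6.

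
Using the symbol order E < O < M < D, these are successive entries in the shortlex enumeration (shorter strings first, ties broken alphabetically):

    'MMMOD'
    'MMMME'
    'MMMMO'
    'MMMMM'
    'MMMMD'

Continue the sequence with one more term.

Find the rightmost character of MMMMD below D, bump it to the next letter, and reset everything to its right to E.

MMMDE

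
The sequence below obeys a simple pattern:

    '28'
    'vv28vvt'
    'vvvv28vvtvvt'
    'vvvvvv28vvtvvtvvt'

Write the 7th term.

Each term wraps the previous one in vv on the left and vvt on the right.
From vvvvvv28vvtvvtvvt, 3 further steps: vvvvvv28vvtvvtvvt → vvvvvvvv28vvtvvtvvtvvt → vvvvvvvvvv28vvtvvtvvtvvtvvt → (answer).

vvvvvvvvvvvv28vvtvvtvvtvvtvvtvvt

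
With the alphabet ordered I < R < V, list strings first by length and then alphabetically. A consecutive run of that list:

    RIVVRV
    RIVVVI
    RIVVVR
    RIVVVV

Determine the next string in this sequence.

RRIIII

The successor of RIVVVV increments the rightmost position that isn't already V and resets every position after it to I.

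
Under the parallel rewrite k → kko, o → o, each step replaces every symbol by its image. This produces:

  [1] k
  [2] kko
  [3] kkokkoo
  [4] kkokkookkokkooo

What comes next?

Rewriting the 15 symbols of kkokkookkokkooo one by one yields kko kko o kko kko o o kko kko o kko kko o o o; concatenated:

kkokkookkokkoookkokkookkokkoooo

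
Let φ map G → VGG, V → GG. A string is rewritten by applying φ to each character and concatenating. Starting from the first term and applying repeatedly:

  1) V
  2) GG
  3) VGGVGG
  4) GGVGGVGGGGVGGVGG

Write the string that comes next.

φ(GGVGGVGGGGVGGVGG) expands symbol-by-symbol to VGG VGG GG VGG VGG GG VGG VGG VGG VGG GG VGG VGG GG VGG VGG; joining the 16 pieces gives the next term.

VGGVGGGGVGGVGGGGVGGVGGVGGVGGGGVGGVGGGGVGGVGG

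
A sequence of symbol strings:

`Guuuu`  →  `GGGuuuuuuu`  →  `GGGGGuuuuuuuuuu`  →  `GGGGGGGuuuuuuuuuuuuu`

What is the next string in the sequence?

Reading off run lengths: G runs 1, 3, 5, 7; u runs 4, 7, 10, 13 — each is linear in n (n = 1, 2, …).
At n = 5 the blocks have lengths 9, 16.

GGGGGGGGGuuuuuuuuuuuuuuuu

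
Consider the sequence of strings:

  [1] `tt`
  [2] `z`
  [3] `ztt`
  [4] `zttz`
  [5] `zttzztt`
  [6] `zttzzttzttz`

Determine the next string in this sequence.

From term 3 onward, concatenate the last term with the second-to-last: z·tt = ztt, ztt·z = zttz, …
The next term joins zttzzttzttz and zttzztt.

zttzzttzttzzttzztt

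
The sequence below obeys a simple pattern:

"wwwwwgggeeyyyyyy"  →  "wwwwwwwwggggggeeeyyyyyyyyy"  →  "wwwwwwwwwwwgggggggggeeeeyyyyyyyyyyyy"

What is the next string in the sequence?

Term n consists of 3n+2 w's, followed by 3n g's, followed by n+1 e's, followed by 3n+3 y's (n = 1, 2, …).
At n = 4 the blocks have lengths 14, 12, 5, 15.

wwwwwwwwwwwwwwggggggggggggeeeeeyyyyyyyyyyyyyyy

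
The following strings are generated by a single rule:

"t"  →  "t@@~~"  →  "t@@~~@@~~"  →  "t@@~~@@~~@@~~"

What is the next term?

Every step adds @@~~ to the end: s(k+1) = s(k)·@@~~.
One more step from t@@~~@@~~@@~~ gives the answer.

t@@~~@@~~@@~~@@~~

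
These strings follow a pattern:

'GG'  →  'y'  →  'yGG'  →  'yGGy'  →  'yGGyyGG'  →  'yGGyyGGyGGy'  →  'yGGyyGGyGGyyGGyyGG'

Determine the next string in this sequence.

yGGyyGGyGGyyGGyyGGyGGyyGGyGGy

Each term (from the third on) is the previous term followed by the one before it: term 3 = y·GG = yGG.
The next term joins yGGyyGGyGGyyGGyyGG and yGGyyGGyGGy.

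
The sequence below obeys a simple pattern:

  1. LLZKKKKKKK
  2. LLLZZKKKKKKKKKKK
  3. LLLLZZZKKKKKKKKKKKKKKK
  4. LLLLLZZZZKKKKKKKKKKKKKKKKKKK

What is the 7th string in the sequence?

Each string has the form L^{n} Z^{n-1} K^{4n-1}, where the shown terms are n = 2, 3, 4, 5.
At n = 8 the blocks have lengths 8, 7, 31.

LLLLLLLLZZZZZZZKKKKKKKKKKKKKKKKKKKKKKKKKKKKKKK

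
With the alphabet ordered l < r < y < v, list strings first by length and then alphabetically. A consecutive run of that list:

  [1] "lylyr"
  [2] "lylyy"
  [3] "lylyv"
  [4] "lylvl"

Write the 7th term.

lylvv

Continuing the enumeration 3 steps past lylvl: lylvl → lylvr → lylvy → (answer).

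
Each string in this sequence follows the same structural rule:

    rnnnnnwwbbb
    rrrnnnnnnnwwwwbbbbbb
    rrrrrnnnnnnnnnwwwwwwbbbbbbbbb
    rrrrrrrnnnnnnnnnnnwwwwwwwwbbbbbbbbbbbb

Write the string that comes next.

Reading off run lengths: r runs 1, 3, 5, 7; n runs 5, 7, 9, 11; w runs 2, 4, 6, 8; b runs 3, 6, 9, 12 — each is linear in n (n = 1, 2, …).
At n = 5 the blocks have lengths 9, 13, 10, 15.

rrrrrrrrrnnnnnnnnnnnnnwwwwwwwwwwbbbbbbbbbbbbbbb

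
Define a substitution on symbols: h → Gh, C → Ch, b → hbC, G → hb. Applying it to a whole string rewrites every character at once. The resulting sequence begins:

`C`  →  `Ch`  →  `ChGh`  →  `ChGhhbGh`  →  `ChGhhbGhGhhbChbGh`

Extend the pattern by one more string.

Rewriting the 17 symbols of ChGhhbGhGhhbChbGh one by one yields Ch Gh hb Gh Gh hbC hb Gh hb Gh Gh hbC Ch Gh hbC hb Gh; concatenated:

ChGhhbGhGhhbChbGhhbGhGhhbCChGhhbChbGh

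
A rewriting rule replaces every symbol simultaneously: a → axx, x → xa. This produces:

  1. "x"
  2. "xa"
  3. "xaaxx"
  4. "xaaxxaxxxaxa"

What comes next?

Rewriting each symbol of xaaxxaxxxaxa: x→xa, a→axx, a→axx, x→xa, x→xa, a→axx, x→xa, x→xa, x→xa, a→axx, x→xa, a→axx, which concatenates to xa axx axx xa xa axx xa xa xa axx xa axx.

xaaxxaxxxaxaaxxxaxaxaaxxxaaxx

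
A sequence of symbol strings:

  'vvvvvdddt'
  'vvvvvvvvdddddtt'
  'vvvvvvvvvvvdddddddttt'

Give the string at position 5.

vvvvvvvvvvvvvvvvvdddddddddddttttt

Reading off run lengths: v runs 5, 8, 11; d runs 3, 5, 7; t runs 1, 2, 3 — each is linear in n, where the shown terms are n = 2, 3, 4.
For term 5, n = 6, so the run lengths are 17, 11, 5.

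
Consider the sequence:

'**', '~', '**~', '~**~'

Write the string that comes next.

**~~**~

From term 3 onward, concatenate the second-to-last term with the last: **·~ = **~, ~·**~ = ~**~, …
Continuing: **~ · ~**~ gives term 5.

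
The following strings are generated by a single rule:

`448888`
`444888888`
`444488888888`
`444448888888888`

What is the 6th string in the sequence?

444444488888888888888

Term n consists of n+1 4's, followed by 2n+2 8's (n = 1, 2, …).
At n = 6 the blocks have lengths 7, 14.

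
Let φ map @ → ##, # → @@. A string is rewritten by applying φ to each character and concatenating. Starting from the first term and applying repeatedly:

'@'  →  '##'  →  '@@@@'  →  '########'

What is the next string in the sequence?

@@@@@@@@@@@@@@@@

Apply φ to ######## symbol by symbol: #→@@, #→@@, #→@@, #→@@, #→@@, #→@@, #→@@, #→@@; joined: @@ @@ @@ @@ @@ @@ @@ @@.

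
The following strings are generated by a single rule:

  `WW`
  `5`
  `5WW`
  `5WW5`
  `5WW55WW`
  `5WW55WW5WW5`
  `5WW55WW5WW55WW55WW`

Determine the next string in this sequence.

From term 3 onward, concatenate the last term with the second-to-last: 5·WW = 5WW, 5WW·5 = 5WW5, …
Continuing: 5WW55WW5WW55WW55WW · 5WW55WW5WW5 gives term 8.

5WW55WW5WW55WW55WW5WW55WW5WW5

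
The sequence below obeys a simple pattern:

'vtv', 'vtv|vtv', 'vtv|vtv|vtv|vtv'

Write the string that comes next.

vtv|vtv|vtv|vtv|vtv|vtv|vtv|vtv

Each string is two copies of the previous one joined by '|'.
One more doubling of vtv|vtv|vtv|vtv gives the answer.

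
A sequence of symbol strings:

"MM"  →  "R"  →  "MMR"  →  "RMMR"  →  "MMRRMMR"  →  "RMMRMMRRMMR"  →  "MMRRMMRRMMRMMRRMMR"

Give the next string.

RMMRMMRRMMRMMRRMMRRMMRMMRRMMR

From term 3 onward, concatenate the second-to-last term with the last: MM·R = MMR, R·MMR = RMMR, …
So term 8 is RMMRMMRRMMR·MMRRMMRRMMRMMRRMMR.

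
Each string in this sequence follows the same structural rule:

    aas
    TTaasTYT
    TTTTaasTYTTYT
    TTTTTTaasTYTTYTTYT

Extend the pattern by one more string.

Every step adds TT to the front and TYT to the end of the previous string.
One more step from TTTTTTaasTYTTYTTYT gives the answer.

TTTTTTTTaasTYTTYTTYTTYT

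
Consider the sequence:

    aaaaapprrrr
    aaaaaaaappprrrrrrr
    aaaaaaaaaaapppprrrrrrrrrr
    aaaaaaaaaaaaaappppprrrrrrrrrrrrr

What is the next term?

aaaaaaaaaaaaaaaaapppppprrrrrrrrrrrrrrrr

The n-th term is 3n+2 a's then n+1 p's then 3n+1 r's (n = 1, 2, …).
For the next term, n = 5, so the run lengths are 17, 6, 16.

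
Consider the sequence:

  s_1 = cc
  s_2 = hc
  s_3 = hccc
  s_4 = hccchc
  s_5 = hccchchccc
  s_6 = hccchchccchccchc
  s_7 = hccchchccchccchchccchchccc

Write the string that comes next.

hccchchccchccchchccchchccchccchchccchccchc

Each term (from the third on) is the previous term followed by the one before it: term 3 = hc·cc = hccc.
Continuing: hccchchccchccchchccchchccc · hccchchccchccchc gives term 8.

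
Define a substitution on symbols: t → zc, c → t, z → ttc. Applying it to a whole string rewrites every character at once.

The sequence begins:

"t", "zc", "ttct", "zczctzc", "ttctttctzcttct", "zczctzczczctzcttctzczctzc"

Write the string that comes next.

ttctttctzcttctttctttctzcttctzczctzcttctttctzcttct

Applying the rule to each of the 25 symbols of zczctzczczctzcttctzczctzc gives the pieces ttc t ttc t zc ttc t ttc t ttc t zc ttc t zc zc t zc ttc t ttc t zc ttc t, which concatenate to the answer.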